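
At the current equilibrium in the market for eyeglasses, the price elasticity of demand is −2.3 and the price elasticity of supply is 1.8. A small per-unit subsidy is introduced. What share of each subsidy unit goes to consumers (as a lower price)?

Consumer share = 18/41

For a small subsidy around the equilibrium, the benefit split depends on the relative slopes, which at a point are proportional to the elasticities.
Buyer share = εs/(εs + |εd|) = 1.8/(1.8 + 2.3) = 18/41; seller share = |εd|/(εs + |εd|) = 23/41.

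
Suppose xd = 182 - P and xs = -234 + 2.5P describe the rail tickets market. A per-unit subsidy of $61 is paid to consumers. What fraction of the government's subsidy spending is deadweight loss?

Pre-subsidy: 182 - P = -234 + 2.5P gives P* = 832/7, x* = 442/7.
With the rebate, buyers effectively pay Pb = Ps − 61, where Ps is the price sellers receive.
Demand in terms of Ps becomes xd = 182 − 1(Ps − 61) = 243 - Ps. Setting this equal to supply: 243 - Ps = -234 + 2.5Ps, so Ps = 954/7.
Buyers pay Pb = 954/7 − 61 = 527/7; x' = -234 + 2.5·(954/7) = 747/7.
ΔCS = ½(442/7 + 747/7)(832/7 − 527/7) = 362645/98; ΔPS = ½(442/7 + 747/7)(954/7 − 832/7) = 72529/49.
Government spending = 61 × 747/7 = 45567/7.
DWL = ½ × 61 × (747/7 − 442/7) = 18605/14; fraction = (18605/14) / (45567/7) = 305/1494.

DWL / government spending = 305/1494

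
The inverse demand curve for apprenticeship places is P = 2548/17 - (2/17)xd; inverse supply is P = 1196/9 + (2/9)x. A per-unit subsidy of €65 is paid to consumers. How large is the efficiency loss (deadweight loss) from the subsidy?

Deadweight loss = €6215.625

Pre-subsidy: 2548/17 - (2/17)x = 1196/9 + (2/9)x gives x* = 50 and P* = 144.
With the rebate, buyers effectively pay Pb = Ps − 65, where Ps is the price sellers receive.
On the curves, Pb = 2548/17 - (2/17)x and Ps = 1196/9 + (2/9)x; the wedge Ps − Pb = 65 gives 1196/9 + (2/9)x − (2548/17 - (2/17)x) = 65, so x' = 241.25.
Then Pb = 2548/17 − (2/17)·241.25 = 121.5 and Ps = 1196/9 + (2/9)·241.25 = 186.5.
The subsidy expands output by 241.25 − 50 = 191.25 past the efficient level; on those units the gap between marginal cost and willingness to pay runs from 0 up to 65.
DWL = ½ × 65 × 191.25 = 6215.625.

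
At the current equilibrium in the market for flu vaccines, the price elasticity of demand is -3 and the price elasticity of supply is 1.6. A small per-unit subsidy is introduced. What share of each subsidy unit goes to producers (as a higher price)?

For a small subsidy around the equilibrium, the benefit split depends on the relative slopes, which at a point are proportional to the elasticities.
Buyer share = εs/(εs + |εd|) = 1.6/(1.6 + 3) = 8/23; seller share = |εd|/(εs + |εd|) = 15/23.
So producers capture 15/23 of the subsidy.

Producer share = 15/23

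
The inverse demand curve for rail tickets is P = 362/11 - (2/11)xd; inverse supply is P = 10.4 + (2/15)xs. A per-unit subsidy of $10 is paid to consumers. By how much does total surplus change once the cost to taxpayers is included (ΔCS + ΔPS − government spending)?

Net change in total surplus = -4125/26

Pre-subsidy: 362/11 - (2/11)x = 10.4 + (2/15)x gives x* = 1857/26 and P* = 259/13.
With the rebate, buyers effectively pay Pb = Ps − 10, where Ps is the price sellers receive.
On the curves, Pb = 362/11 - (2/11)x and Ps = 10.4 + (2/15)x; the wedge Ps − Pb = 10 gives 10.4 + (2/15)x − (362/11 - (2/11)x) = 10, so x' = 1341/13.
Then Pb = 362/11 − (2/11)·(1341/13) = 184/13 and Ps = 10.4 + (2/15)·(1341/13) = 314/13.
ΔCS = ½(1857/26 + 1341/13)(259/13 − 184/13) = 340425/676; ΔPS = ½(1857/26 + 1341/13)(314/13 − 259/13) = 249645/676.
Government spending = 10 × 1341/13 = 13410/13.
Net change = 340425/676 + 249645/676 − 13410/13 = -4125/26. The loss equals the DWL triangle ½·10·825/26.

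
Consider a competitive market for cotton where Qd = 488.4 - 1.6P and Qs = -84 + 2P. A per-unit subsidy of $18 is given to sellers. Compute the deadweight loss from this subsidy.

Pre-subsidy: 488.4 - 1.6P = -84 + 2P gives P* = 159, Q* = 234.
With the subsidy, sellers receive Ps = Pb + 18 for each unit, where Pb is the price buyers pay.
Supply in terms of Pb becomes Qs = -84 + 2(Pb + 18) = -48 + 2Pb. Setting this equal to demand: 488.4 - 1.6Pb = -48 + 2Pb, so Pb = 149.
Sellers receive Ps = 149 + 18 = 167; Q' = 488.4 − 1.6·149 = 250.
The subsidy expands output by 250 − 234 = 16 past the efficient level; on those units the gap between marginal cost and willingness to pay runs from 0 up to 18.
DWL = ½ × 18 × 16 = 144.

Deadweight loss = $144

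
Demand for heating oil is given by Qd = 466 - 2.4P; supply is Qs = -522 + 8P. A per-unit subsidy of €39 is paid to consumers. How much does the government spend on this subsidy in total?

Government cost = €12090

Pre-subsidy: 466 - 2.4P = -522 + 8P gives P* = 95, Q* = 238.
With the rebate, buyers effectively pay Pb = Ps − 39, where Ps is the price sellers receive.
Demand in terms of Ps becomes Qd = 466 − 2.4(Ps − 39) = 559.6 - 2.4Ps. Setting this equal to supply: 559.6 - 2.4Ps = -522 + 8Ps, so Ps = 104.
Buyers pay Pb = 104 − 39 = 65; Q' = -522 + 8·104 = 310.
Government outlay = subsidy × quantity = 39 × 310 = 12090.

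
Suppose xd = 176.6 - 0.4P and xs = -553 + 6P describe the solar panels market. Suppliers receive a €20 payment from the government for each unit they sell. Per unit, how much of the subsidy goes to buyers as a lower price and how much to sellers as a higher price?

Buyers gain €18.75 per unit; sellers gain €1.25 per unit

Pre-subsidy: 176.6 - 0.4P = -553 + 6P gives P* = 114, x* = 131.
With the subsidy, sellers receive Ps = Pb + 20 for each unit, where Pb is the price buyers pay.
Supply in terms of Pb becomes xs = -553 + 6(Pb + 20) = -433 + 6Pb. Setting this equal to demand: 176.6 - 0.4Pb = -433 + 6Pb, so Pb = 95.25.
Sellers receive Ps = 95.25 + 20 = 115.25; x' = 176.6 − 0.4·95.25 = 138.5.
Buyers' price falls by P* − Pb = 114 − 95.25 = 18.75; sellers' price rises by Ps − P* = 115.25 − 114 = 1.25.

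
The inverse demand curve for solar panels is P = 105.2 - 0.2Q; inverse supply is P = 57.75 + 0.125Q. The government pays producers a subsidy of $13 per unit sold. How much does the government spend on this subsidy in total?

Government cost = $2418

Pre-subsidy: 105.2 - 0.2Q = 57.75 + 0.125Q gives Q* = 146 and P* = 76.
With the subsidy, sellers receive Ps = Pb + 13 for each unit, where Pb is the price buyers pay.
On the curves, Pb = 105.2 - 0.2Q and Ps = 57.75 + 0.125Q; the wedge Ps − Pb = 13 gives 57.75 + 0.125Q − (105.2 - 0.2Q) = 13, so Q' = 186.
Then Pb = 105.2 − 0.2·186 = 68 and Ps = 57.75 + 0.125·186 = 81.
Government outlay = subsidy × quantity = 13 × 186 = 2418.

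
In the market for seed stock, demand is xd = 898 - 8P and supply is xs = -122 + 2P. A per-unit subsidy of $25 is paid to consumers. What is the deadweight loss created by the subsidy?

Pre-subsidy: 898 - 8P = -122 + 2P gives P* = 102, x* = 82.
With the rebate, buyers effectively pay Pb = Ps − 25, where Ps is the price sellers receive.
Demand in terms of Ps becomes xd = 898 − 8(Ps − 25) = 1098 - 8Ps. Setting this equal to supply: 1098 - 8Ps = -122 + 2Ps, so Ps = 122.
Buyers pay Pb = 122 − 25 = 97; x' = -122 + 2·122 = 122.
The subsidy expands output by 122 − 82 = 40 past the efficient level; on those units the gap between marginal cost and willingness to pay runs from 0 up to 25.
DWL = ½ × 25 × 40 = 500.

Deadweight loss = $500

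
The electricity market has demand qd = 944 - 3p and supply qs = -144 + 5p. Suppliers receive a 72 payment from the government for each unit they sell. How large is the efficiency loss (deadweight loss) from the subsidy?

Pre-subsidy: 944 - 3p = -144 + 5p gives p* = 136, q* = 536.
With the subsidy, sellers receive ps = pb + 72 for each unit, where pb is the price buyers pay.
Supply in terms of pb becomes qs = -144 + 5(pb + 72) = 216 + 5pb. Setting this equal to demand: 944 - 3pb = 216 + 5pb, so pb = 91.
Sellers receive ps = 91 + 72 = 163; q' = 944 − 3·91 = 671.
The subsidy expands output by 671 − 536 = 135 past the efficient level; on those units the gap between marginal cost and willingness to pay runs from 0 up to 72.
DWL = ½ × 72 × 135 = 4860.

Deadweight loss = 4860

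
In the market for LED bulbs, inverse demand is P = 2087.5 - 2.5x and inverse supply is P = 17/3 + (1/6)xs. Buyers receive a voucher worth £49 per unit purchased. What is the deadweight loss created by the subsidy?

Deadweight loss = £450.1875

Pre-subsidy: 2087.5 - 2.5x = 17/3 + (1/6)x gives x* = 780.6875 and P* = 135.78125.
With the rebate, buyers effectively pay Pb = Ps − 49, where Ps is the price sellers receive.
On the curves, Pb = 2087.5 - 2.5x and Ps = 17/3 + (1/6)x; the wedge Ps − Pb = 49 gives 17/3 + (1/6)x − (2087.5 - 2.5x) = 49, so x' = 799.0625.
Then Pb = 2087.5 − 2.5·799.0625 = 89.84375 and Ps = 17/3 + (1/6)·799.0625 = 138.84375.
The subsidy expands output by 799.0625 − 780.6875 = 18.375 past the efficient level; on those units the gap between marginal cost and willingness to pay runs from 0 up to 49.
DWL = ½ × 49 × 18.375 = 450.1875.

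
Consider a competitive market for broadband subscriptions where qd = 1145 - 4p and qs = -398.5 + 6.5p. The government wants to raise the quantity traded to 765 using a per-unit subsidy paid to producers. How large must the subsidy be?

Required subsidy s = 84 per unit

At q = 765, invert demand for the buyer price: pb = (1145 − 765)/4 = 95; invert supply for the seller price: ps = (765 − (-398.5))/6.5 = 179.
The subsidy must fill the gap: s = ps − pb = 179 − 95 = 84.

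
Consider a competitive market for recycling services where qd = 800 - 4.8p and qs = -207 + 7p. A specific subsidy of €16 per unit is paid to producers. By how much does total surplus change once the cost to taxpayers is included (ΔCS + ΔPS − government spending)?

Net change in total surplus = -21504/59

Pre-subsidy: 800 - 4.8p = -207 + 7p gives p* = 5035/59, q* = 23032/59.
With the subsidy, sellers receive ps = pb + 16 for each unit, where pb is the price buyers pay.
Supply in terms of pb becomes qs = -207 + 7(pb + 16) = -95 + 7pb. Setting this equal to demand: 800 - 4.8pb = -95 + 7pb, so pb = 4475/59.
Sellers receive ps = 4475/59 + 16 = 5419/59; q' = 800 − 4.8·(4475/59) = 25720/59.
ΔCS = ½(23032/59 + 25720/59)(5035/59 − 4475/59) = 13650560/3481; ΔPS = ½(23032/59 + 25720/59)(5419/59 − 5035/59) = 9360384/3481.
Government spending = 16 × 25720/59 = 411520/59.
Net change = 13650560/3481 + 9360384/3481 − 411520/59 = -21504/59. The loss equals the DWL triangle ½·16·2688/59.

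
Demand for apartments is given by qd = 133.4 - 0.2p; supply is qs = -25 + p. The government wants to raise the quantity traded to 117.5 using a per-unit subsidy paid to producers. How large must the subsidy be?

Required subsidy s = 63 per unit

At q = 117.5, invert demand for the buyer price: pb = (133.4 − 117.5)/0.2 = 79.5; invert supply for the seller price: ps = (117.5 − (-25))/1 = 142.5.
The subsidy must fill the gap: s = ps − pb = 142.5 − 79.5 = 63.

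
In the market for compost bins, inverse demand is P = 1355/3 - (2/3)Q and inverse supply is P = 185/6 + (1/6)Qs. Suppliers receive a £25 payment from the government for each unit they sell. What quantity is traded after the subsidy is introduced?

Q' = 535

Pre-subsidy: 1355/3 - (2/3)Q = 185/6 + (1/6)Q gives Q* = 505 and P* = 115.
With the subsidy, sellers receive Ps = Pb + 25 for each unit, where Pb is the price buyers pay.
On the curves, Pb = 1355/3 - (2/3)Q and Ps = 185/6 + (1/6)Q; the wedge Ps − Pb = 25 gives 185/6 + (1/6)Q − (1355/3 - (2/3)Q) = 25, so Q' = 535.
Then Pb = 1355/3 − (2/3)·535 = 95 and Ps = 185/6 + (1/6)·535 = 120.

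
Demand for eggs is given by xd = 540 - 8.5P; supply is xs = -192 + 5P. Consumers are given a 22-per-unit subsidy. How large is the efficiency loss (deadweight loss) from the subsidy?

Pre-subsidy: 540 - 8.5P = -192 + 5P gives P* = 488/9, x* = 712/9.
With the rebate, buyers effectively pay Pb = Ps − 22, where Ps is the price sellers receive.
Demand in terms of Ps becomes xd = 540 − 8.5(Ps − 22) = 727 - 8.5Ps. Setting this equal to supply: 727 - 8.5Ps = -192 + 5Ps, so Ps = 1838/27.
Buyers pay Pb = 1838/27 − 22 = 1244/27; x' = -192 + 5·(1838/27) = 4006/27.
The subsidy expands output by 4006/27 − 712/9 = 1870/27 past the efficient level; on those units the gap between marginal cost and willingness to pay runs from 0 up to 22.
DWL = ½ × 22 × 1870/27 = 20570/27.

Deadweight loss = 20570/27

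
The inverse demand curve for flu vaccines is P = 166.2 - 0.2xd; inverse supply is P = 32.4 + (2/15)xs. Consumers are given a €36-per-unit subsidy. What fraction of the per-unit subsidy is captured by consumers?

Consumer share = 0.6

Pre-subsidy: 166.2 - 0.2x = 32.4 + (2/15)x gives x* = 401.4 and P* = 85.92.
With the rebate, buyers effectively pay Pb = Ps − 36, where Ps is the price sellers receive.
On the curves, Pb = 166.2 - 0.2x and Ps = 32.4 + (2/15)x; the wedge Ps − Pb = 36 gives 32.4 + (2/15)x − (166.2 - 0.2x) = 36, so x' = 509.4.
Then Pb = 166.2 − 0.2·509.4 = 64.32 and Ps = 32.4 + (2/15)·509.4 = 100.32.
Buyers' price falls by P* − Pb = 85.92 − 64.32 = 21.6; sellers' price rises by Ps − P* = 100.32 − 85.92 = 14.4.
So consumers capture 21.6/36 = 0.6 of each unit of subsidy.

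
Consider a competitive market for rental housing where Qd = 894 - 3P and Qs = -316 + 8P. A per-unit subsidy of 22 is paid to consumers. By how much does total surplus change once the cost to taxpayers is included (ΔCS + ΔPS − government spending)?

Net change in total surplus = -528

Pre-subsidy: 894 - 3P = -316 + 8P gives P* = 110, Q* = 564.
With the rebate, buyers effectively pay Pb = Ps − 22, where Ps is the price sellers receive.
Demand in terms of Ps becomes Qd = 894 − 3(Ps − 22) = 960 - 3Ps. Setting this equal to supply: 960 - 3Ps = -316 + 8Ps, so Ps = 116.
Buyers pay Pb = 116 − 22 = 94; Q' = -316 + 8·116 = 612.
ΔCS = ½(564 + 612)(110 − 94) = 9408; ΔPS = ½(564 + 612)(116 − 110) = 3528.
Government spending = 22 × 612 = 13464.
Net change = 9408 + 3528 − 13464 = -528. The loss equals the DWL triangle ½·22·48.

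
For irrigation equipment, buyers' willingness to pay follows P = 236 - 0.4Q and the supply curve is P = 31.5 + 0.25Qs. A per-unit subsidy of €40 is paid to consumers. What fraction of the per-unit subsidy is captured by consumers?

Pre-subsidy: 236 - 0.4Q = 31.5 + 0.25Q gives Q* = 4090/13 and P* = 1432/13.
With the rebate, buyers effectively pay Pb = Ps − 40, where Ps is the price sellers receive.
On the curves, Pb = 236 - 0.4Q and Ps = 31.5 + 0.25Q; the wedge Ps − Pb = 40 gives 31.5 + 0.25Q − (236 - 0.4Q) = 40, so Q' = 4890/13.
Then Pb = 236 − 0.4·(4890/13) = 1112/13 and Ps = 31.5 + 0.25·(4890/13) = 1632/13.
Buyers' price falls by P* − Pb = 1432/13 − 1112/13 = 320/13; sellers' price rises by Ps − P* = 1632/13 − 1432/13 = 200/13.
So consumers capture (320/13)/40 = 8/13 of each unit of subsidy.

Consumer share = 8/13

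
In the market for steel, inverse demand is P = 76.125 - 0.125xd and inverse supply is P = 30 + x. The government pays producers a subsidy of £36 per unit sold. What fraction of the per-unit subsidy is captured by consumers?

Pre-subsidy: 76.125 - 0.125x = 30 + x gives x* = 41 and P* = 71.
With the subsidy, sellers receive Ps = Pb + 36 for each unit, where Pb is the price buyers pay.
On the curves, Pb = 76.125 - 0.125x and Ps = 30 + x; the wedge Ps − Pb = 36 gives 30 + x − (76.125 - 0.125x) = 36, so x' = 73.
Then Pb = 76.125 − 0.125·73 = 67 and Ps = 30 + 1·73 = 103.
Buyers' price falls by P* − Pb = 71 − 67 = 4; sellers' price rises by Ps − P* = 103 − 71 = 32.
So consumers capture 4/36 = 1/9 of each unit of subsidy.

Consumer share = 1/9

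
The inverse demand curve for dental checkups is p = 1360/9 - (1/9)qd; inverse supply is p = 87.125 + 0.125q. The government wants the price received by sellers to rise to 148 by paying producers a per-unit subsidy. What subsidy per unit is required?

Required subsidy s = 51 per unit

At a seller price of 148, quantity supplied is -697 + 8·148 = 487.
Buyers absorb 487 only when they pay pb = 1360/9 − (1/9)·487 = 97.
s = ps − pb = 148 − 97 = 51.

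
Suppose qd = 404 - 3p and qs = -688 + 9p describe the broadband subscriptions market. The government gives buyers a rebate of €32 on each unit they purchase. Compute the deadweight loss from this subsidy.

Pre-subsidy: 404 - 3p = -688 + 9p gives p* = 91, q* = 131.
With the rebate, buyers effectively pay pb = ps − 32, where ps is the price sellers receive.
Demand in terms of ps becomes qd = 404 − 3(ps − 32) = 500 - 3ps. Setting this equal to supply: 500 - 3ps = -688 + 9ps, so ps = 99.
Buyers pay pb = 99 − 32 = 67; q' = -688 + 9·99 = 203.
The subsidy expands output by 203 − 131 = 72 past the efficient level; on those units the gap between marginal cost and willingness to pay runs from 0 up to 32.
DWL = ½ × 32 × 72 = 1152.

Deadweight loss = €1152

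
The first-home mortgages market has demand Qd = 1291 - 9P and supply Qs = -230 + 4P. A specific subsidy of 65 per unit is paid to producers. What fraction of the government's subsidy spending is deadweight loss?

Pre-subsidy: 1291 - 9P = -230 + 4P gives P* = 117, Q* = 238.
With the subsidy, sellers receive Ps = Pb + 65 for each unit, where Pb is the price buyers pay.
Supply in terms of Pb becomes Qs = -230 + 4(Pb + 65) = 30 + 4Pb. Setting this equal to demand: 1291 - 9Pb = 30 + 4Pb, so Pb = 97.
Sellers receive Ps = 97 + 65 = 162; Q' = 1291 − 9·97 = 418.
ΔCS = ½(238 + 418)(117 − 97) = 6560; ΔPS = ½(238 + 418)(162 − 117) = 14760.
Government spending = 65 × 418 = 27170.
DWL = ½ × 65 × (418 − 238) = 5850; fraction = 5850 / 27170 = 45/209.

DWL / government spending = 45/209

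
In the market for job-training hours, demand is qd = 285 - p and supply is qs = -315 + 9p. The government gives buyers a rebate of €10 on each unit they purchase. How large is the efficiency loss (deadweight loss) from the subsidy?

Deadweight loss = €45

Pre-subsidy: 285 - p = -315 + 9p gives p* = 60, q* = 225.
With the rebate, buyers effectively pay pb = ps − 10, where ps is the price sellers receive.
Demand in terms of ps becomes qd = 285 − 1(ps − 10) = 295 - ps. Setting this equal to supply: 295 - ps = -315 + 9ps, so ps = 61.
Buyers pay pb = 61 − 10 = 51; q' = -315 + 9·61 = 234.
The subsidy expands output by 234 − 225 = 9 past the efficient level; on those units the gap between marginal cost and willingness to pay runs from 0 up to 10.
DWL = ½ × 10 × 9 = 45.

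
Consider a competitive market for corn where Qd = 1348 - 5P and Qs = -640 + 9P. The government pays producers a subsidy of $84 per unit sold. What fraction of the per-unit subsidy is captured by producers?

Producer share = 5/14

Pre-subsidy: 1348 - 5P = -640 + 9P gives P* = 142, Q* = 638.
With the subsidy, sellers receive Ps = Pb + 84 for each unit, where Pb is the price buyers pay.
Supply in terms of Pb becomes Qs = -640 + 9(Pb + 84) = 116 + 9Pb. Setting this equal to demand: 1348 - 5Pb = 116 + 9Pb, so Pb = 88.
Sellers receive Ps = 88 + 84 = 172; Q' = 1348 − 5·88 = 908.
Buyers' price falls by P* − Pb = 142 − 88 = 54; sellers' price rises by Ps − P* = 172 − 142 = 30.
So producers capture 30/84 = 5/14 of each unit of subsidy.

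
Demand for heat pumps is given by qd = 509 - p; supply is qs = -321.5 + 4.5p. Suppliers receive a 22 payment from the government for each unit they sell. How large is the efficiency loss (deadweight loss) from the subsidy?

Pre-subsidy: 509 - p = -321.5 + 4.5p gives p* = 151, q* = 358.
With the subsidy, sellers receive ps = pb + 22 for each unit, where pb is the price buyers pay.
Supply in terms of pb becomes qs = -321.5 + 4.5(pb + 22) = -222.5 + 4.5pb. Setting this equal to demand: 509 - pb = -222.5 + 4.5pb, so pb = 133.
Sellers receive ps = 133 + 22 = 155; q' = 509 − 1·133 = 376.
The subsidy expands output by 376 − 358 = 18 past the efficient level; on those units the gap between marginal cost and willingness to pay runs from 0 up to 22.
DWL = ½ × 22 × 18 = 198.

Deadweight loss = 198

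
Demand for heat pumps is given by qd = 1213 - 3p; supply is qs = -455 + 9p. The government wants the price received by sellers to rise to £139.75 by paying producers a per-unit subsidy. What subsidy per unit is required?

Required subsidy s = £3 per unit

At a seller price of 139.75, quantity supplied is -455 + 9·139.75 = 802.75.
Buyers absorb 802.75 only when they pay pb with 1213 − 3·pb = 802.75, i.e. pb = 136.75.
s = ps − pb = 139.75 − 136.75 = 3.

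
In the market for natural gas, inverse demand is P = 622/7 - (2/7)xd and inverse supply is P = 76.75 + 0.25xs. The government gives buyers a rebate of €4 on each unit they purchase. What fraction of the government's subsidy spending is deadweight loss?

DWL / government spending = 56/451

Pre-subsidy: 622/7 - (2/7)x = 76.75 + 0.25x gives x* = 22.6 and P* = 82.4.
With the rebate, buyers effectively pay Pb = Ps − 4, where Ps is the price sellers receive.
On the curves, Pb = 622/7 - (2/7)x and Ps = 76.75 + 0.25x; the wedge Ps − Pb = 4 gives 76.75 + 0.25x − (622/7 - (2/7)x) = 4, so x' = 451/15.
Then Pb = 622/7 − (2/7)·(451/15) = 1204/15 and Ps = 76.75 + 0.25·(451/15) = 1264/15.
ΔCS = ½(22.6 + 451/15)(82.4 − 1204/15) = 2528/45; ΔPS = ½(22.6 + 451/15)(1264/15 − 82.4) = 2212/45.
Government spending = 4 × 451/15 = 1804/15.
DWL = ½ × 4 × (451/15 − 22.6) = 224/15; fraction = (224/15) / (1804/15) = 56/451.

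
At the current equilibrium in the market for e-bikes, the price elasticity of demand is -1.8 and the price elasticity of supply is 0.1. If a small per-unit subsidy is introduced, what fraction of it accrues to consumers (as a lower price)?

For a small subsidy around the equilibrium, the benefit split depends on the relative slopes, which at a point are proportional to the elasticities.
Buyer share = εs/(εs + |εd|) = 0.1/(0.1 + 1.8) = 1/19; seller share = |εd|/(εs + |εd|) = 18/19.

Consumer share = 1/19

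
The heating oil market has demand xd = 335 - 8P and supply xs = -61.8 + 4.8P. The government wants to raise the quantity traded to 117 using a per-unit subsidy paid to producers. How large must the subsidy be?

At x = 117, invert demand for the buyer price: Pb = (335 − 117)/8 = 27.25; invert supply for the seller price: Ps = (117 − (-61.8))/4.8 = 37.25.
The subsidy must fill the gap: s = Ps − Pb = 37.25 − 27.25 = 10.

Required subsidy s = 10 per unit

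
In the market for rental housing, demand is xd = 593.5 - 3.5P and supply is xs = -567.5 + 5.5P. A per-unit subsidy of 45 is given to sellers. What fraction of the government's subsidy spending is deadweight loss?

Pre-subsidy: 593.5 - 3.5P = -567.5 + 5.5P gives P* = 129, x* = 142.
With the subsidy, sellers receive Ps = Pb + 45 for each unit, where Pb is the price buyers pay.
Supply in terms of Pb becomes xs = -567.5 + 5.5(Pb + 45) = -320 + 5.5Pb. Setting this equal to demand: 593.5 - 3.5Pb = -320 + 5.5Pb, so Pb = 101.5.
Sellers receive Ps = 101.5 + 45 = 146.5; x' = 593.5 − 3.5·101.5 = 238.25.
ΔCS = ½(142 + 238.25)(129 − 101.5) = 5228.4375; ΔPS = ½(142 + 238.25)(146.5 − 129) = 3327.1875.
Government spending = 45 × 238.25 = 10721.25.
DWL = ½ × 45 × (238.25 − 142) = 2165.625; fraction = 2165.625 / 10721.25 = 385/1906.

DWL / government spending = 385/1906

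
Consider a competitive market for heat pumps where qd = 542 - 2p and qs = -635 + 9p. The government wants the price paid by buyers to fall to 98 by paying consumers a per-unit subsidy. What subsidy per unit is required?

Required subsidy s = 11 per unit

At a buyer price of 98, quantity demanded is 542 − 2·98 = 346.
Sellers supply 346 only when they receive ps with -635 + 9·ps = 346, i.e. ps = 109.
s = ps − pb = 109 − 98 = 11.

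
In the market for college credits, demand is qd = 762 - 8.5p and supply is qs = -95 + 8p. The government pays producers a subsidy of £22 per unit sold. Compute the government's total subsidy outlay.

Pre-subsidy: 762 - 8.5p = -95 + 8p gives p* = 1714/33, q* = 10577/33.
With the subsidy, sellers receive ps = pb + 22 for each unit, where pb is the price buyers pay.
Supply in terms of pb becomes qs = -95 + 8(pb + 22) = 81 + 8pb. Setting this equal to demand: 762 - 8.5pb = 81 + 8pb, so pb = 454/11.
Sellers receive ps = 454/11 + 22 = 696/11; q' = 762 − 8.5·(454/11) = 4523/11.
Government outlay = subsidy × quantity = 22 × 4523/11 = 9046.

Government cost = £9046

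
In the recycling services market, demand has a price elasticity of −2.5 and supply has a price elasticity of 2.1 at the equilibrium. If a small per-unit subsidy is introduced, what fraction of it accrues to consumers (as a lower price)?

For a small subsidy around the equilibrium, the benefit split depends on the relative slopes, which at a point are proportional to the elasticities.
Buyer share = εs/(εs + |εd|) = 2.1/(2.1 + 2.5) = 21/46; seller share = |εd|/(εs + |εd|) = 25/46.

Consumer share = 21/46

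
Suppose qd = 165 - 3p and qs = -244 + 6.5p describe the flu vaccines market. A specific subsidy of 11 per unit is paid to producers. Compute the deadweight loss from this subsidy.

Pre-subsidy: 165 - 3p = -244 + 6.5p gives p* = 818/19, q* = 681/19.
With the subsidy, sellers receive ps = pb + 11 for each unit, where pb is the price buyers pay.
Supply in terms of pb becomes qs = -244 + 6.5(pb + 11) = -172.5 + 6.5pb. Setting this equal to demand: 165 - 3pb = -172.5 + 6.5pb, so pb = 675/19.
Sellers receive ps = 675/19 + 11 = 884/19; q' = 165 − 3·(675/19) = 1110/19.
The subsidy expands output by 1110/19 − 681/19 = 429/19 past the efficient level; on those units the gap between marginal cost and willingness to pay runs from 0 up to 11.
DWL = ½ × 11 × 429/19 = 4719/38.

Deadweight loss = 4719/38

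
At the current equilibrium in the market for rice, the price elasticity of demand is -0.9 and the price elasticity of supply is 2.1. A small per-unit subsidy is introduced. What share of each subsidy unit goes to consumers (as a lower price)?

For a small subsidy around the equilibrium, the benefit split depends on the relative slopes, which at a point are proportional to the elasticities.
Buyer share = εs/(εs + |εd|) = 2.1/(2.1 + 0.9) = 0.7; seller share = |εd|/(εs + |εd|) = 0.3.

Consumer share = 0.7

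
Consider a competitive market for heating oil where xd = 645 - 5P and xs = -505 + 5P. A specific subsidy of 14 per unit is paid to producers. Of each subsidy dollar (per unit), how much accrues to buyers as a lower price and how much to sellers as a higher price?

Buyers gain 7 per unit; sellers gain 7 per unit

Pre-subsidy: 645 - 5P = -505 + 5P gives P* = 115, x* = 70.
With the subsidy, sellers receive Ps = Pb + 14 for each unit, where Pb is the price buyers pay.
Supply in terms of Pb becomes xs = -505 + 5(Pb + 14) = -435 + 5Pb. Setting this equal to demand: 645 - 5Pb = -435 + 5Pb, so Pb = 108.
Sellers receive Ps = 108 + 14 = 122; x' = 645 − 5·108 = 105.
Buyers' price falls by P* − Pb = 115 − 108 = 7; sellers' price rises by Ps − P* = 122 − 115 = 7.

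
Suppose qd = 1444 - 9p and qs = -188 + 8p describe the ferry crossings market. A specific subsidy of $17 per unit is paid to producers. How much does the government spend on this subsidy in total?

Government cost = $11084

Pre-subsidy: 1444 - 9p = -188 + 8p gives p* = 96, q* = 580.
With the subsidy, sellers receive ps = pb + 17 for each unit, where pb is the price buyers pay.
Supply in terms of pb becomes qs = -188 + 8(pb + 17) = -52 + 8pb. Setting this equal to demand: 1444 - 9pb = -52 + 8pb, so pb = 88.
Sellers receive ps = 88 + 17 = 105; q' = 1444 − 9·88 = 652.
Government outlay = subsidy × quantity = 17 × 652 = 11084.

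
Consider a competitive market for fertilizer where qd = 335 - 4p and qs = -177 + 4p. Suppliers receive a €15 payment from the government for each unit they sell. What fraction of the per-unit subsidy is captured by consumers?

Pre-subsidy: 335 - 4p = -177 + 4p gives p* = 64, q* = 79.
With the subsidy, sellers receive ps = pb + 15 for each unit, where pb is the price buyers pay.
Supply in terms of pb becomes qs = -177 + 4(pb + 15) = -117 + 4pb. Setting this equal to demand: 335 - 4pb = -117 + 4pb, so pb = 56.5.
Sellers receive ps = 56.5 + 15 = 71.5; q' = 335 − 4·56.5 = 109.
Buyers' price falls by p* − pb = 64 − 56.5 = 7.5; sellers' price rises by ps − p* = 71.5 − 64 = 7.5.
So consumers capture 7.5/15 = 0.5 of each unit of subsidy.

Consumer share = 0.5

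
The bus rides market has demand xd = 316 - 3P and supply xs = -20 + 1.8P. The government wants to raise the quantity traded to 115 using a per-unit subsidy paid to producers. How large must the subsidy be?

Required subsidy s = 8 per unit

At x = 115, invert demand for the buyer price: Pb = (316 − 115)/3 = 67; invert supply for the seller price: Ps = (115 − (-20))/1.8 = 75.
The subsidy must fill the gap: s = Ps − Pb = 75 − 67 = 8.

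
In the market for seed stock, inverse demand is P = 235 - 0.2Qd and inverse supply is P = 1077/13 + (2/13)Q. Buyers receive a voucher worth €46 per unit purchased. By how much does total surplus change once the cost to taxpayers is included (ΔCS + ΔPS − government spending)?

Net change in total surplus = -€2990

Pre-subsidy: 235 - 0.2Q = 1077/13 + (2/13)Q gives Q* = 430 and P* = 149.
With the rebate, buyers effectively pay Pb = Ps − 46, where Ps is the price sellers receive.
On the curves, Pb = 235 - 0.2Q and Ps = 1077/13 + (2/13)Q; the wedge Ps − Pb = 46 gives 1077/13 + (2/13)Q − (235 - 0.2Q) = 46, so Q' = 560.
Then Pb = 235 − 0.2·560 = 123 and Ps = 1077/13 + (2/13)·560 = 169.
ΔCS = ½(430 + 560)(149 − 123) = 12870; ΔPS = ½(430 + 560)(169 − 149) = 9900.
Government spending = 46 × 560 = 25760.
Net change = 12870 + 9900 − 25760 = -2990. The loss equals the DWL triangle ½·46·130.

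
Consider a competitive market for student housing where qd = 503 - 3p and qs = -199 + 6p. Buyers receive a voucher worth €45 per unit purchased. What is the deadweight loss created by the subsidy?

Deadweight loss = €2025

Pre-subsidy: 503 - 3p = -199 + 6p gives p* = 78, q* = 269.
With the rebate, buyers effectively pay pb = ps − 45, where ps is the price sellers receive.
Demand in terms of ps becomes qd = 503 − 3(ps − 45) = 638 - 3ps. Setting this equal to supply: 638 - 3ps = -199 + 6ps, so ps = 93.
Buyers pay pb = 93 − 45 = 48; q' = -199 + 6·93 = 359.
The subsidy expands output by 359 − 269 = 90 past the efficient level; on those units the gap between marginal cost and willingness to pay runs from 0 up to 45.
DWL = ½ × 45 × 90 = 2025.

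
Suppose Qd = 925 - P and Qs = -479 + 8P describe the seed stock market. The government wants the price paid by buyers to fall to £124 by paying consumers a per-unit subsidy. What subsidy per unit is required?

Required subsidy s = £36 per unit

At a buyer price of 124, quantity demanded is 925 − 1·124 = 801.
Sellers supply 801 only when they receive Ps with -479 + 8·Ps = 801, i.e. Ps = 160.
s = Ps − Pb = 160 − 124 = 36.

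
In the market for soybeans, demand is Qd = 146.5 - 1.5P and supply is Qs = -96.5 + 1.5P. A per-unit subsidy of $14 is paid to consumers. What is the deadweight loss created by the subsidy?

Deadweight loss = $73.5

Pre-subsidy: 146.5 - 1.5P = -96.5 + 1.5P gives P* = 81, Q* = 25.
With the rebate, buyers effectively pay Pb = Ps − 14, where Ps is the price sellers receive.
Demand in terms of Ps becomes Qd = 146.5 − 1.5(Ps − 14) = 167.5 - 1.5Ps. Setting this equal to supply: 167.5 - 1.5Ps = -96.5 + 1.5Ps, so Ps = 88.
Buyers pay Pb = 88 − 14 = 74; Q' = -96.5 + 1.5·88 = 35.5.
The subsidy expands output by 35.5 − 25 = 10.5 past the efficient level; on those units the gap between marginal cost and willingness to pay runs from 0 up to 14.
DWL = ½ × 14 × 10.5 = 73.5.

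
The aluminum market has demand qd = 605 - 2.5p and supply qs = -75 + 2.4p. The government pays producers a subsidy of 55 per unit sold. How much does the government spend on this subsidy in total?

Government cost = 876975/49

Pre-subsidy: 605 - 2.5p = -75 + 2.4p gives p* = 6800/49, q* = 12645/49.
With the subsidy, sellers receive ps = pb + 55 for each unit, where pb is the price buyers pay.
Supply in terms of pb becomes qs = -75 + 2.4(pb + 55) = 57 + 2.4pb. Setting this equal to demand: 605 - 2.5pb = 57 + 2.4pb, so pb = 5480/49.
Sellers receive ps = 5480/49 + 55 = 8175/49; q' = 605 − 2.5·(5480/49) = 15945/49.
Government outlay = subsidy × quantity = 55 × 15945/49 = 876975/49.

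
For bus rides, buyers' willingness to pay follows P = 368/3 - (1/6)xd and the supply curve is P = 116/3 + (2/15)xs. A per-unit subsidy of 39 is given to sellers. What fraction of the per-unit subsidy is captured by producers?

Pre-subsidy: 368/3 - (1/6)x = 116/3 + (2/15)x gives x* = 280 and P* = 76.
With the subsidy, sellers receive Ps = Pb + 39 for each unit, where Pb is the price buyers pay.
On the curves, Pb = 368/3 - (1/6)x and Ps = 116/3 + (2/15)x; the wedge Ps − Pb = 39 gives 116/3 + (2/15)x − (368/3 - (1/6)x) = 39, so x' = 410.
Then Pb = 368/3 − (1/6)·410 = 163/3 and Ps = 116/3 + (2/15)·410 = 280/3.
Buyers' price falls by P* − Pb = 76 − 163/3 = 65/3; sellers' price rises by Ps − P* = 280/3 − 76 = 52/3.
So producers capture (52/3)/39 = 4/9 of each unit of subsidy.

Producer share = 4/9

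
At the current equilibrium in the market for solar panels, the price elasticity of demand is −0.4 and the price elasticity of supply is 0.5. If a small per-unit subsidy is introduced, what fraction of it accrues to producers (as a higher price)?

For a small subsidy around the equilibrium, the benefit split depends on the relative slopes, which at a point are proportional to the elasticities.
Buyer share = εs/(εs + |εd|) = 0.5/(0.5 + 0.4) = 5/9; seller share = |εd|/(εs + |εd|) = 4/9.
So producers capture 4/9 of the subsidy.

Producer share = 4/9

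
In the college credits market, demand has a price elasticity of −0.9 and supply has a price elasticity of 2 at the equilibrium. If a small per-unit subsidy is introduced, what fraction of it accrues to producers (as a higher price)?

For a small subsidy around the equilibrium, the benefit split depends on the relative slopes, which at a point are proportional to the elasticities.
Buyer share = εs/(εs + |εd|) = 2/(2 + 0.9) = 20/29; seller share = |εd|/(εs + |εd|) = 9/29.
So producers capture 9/29 of the subsidy.

Producer share = 9/29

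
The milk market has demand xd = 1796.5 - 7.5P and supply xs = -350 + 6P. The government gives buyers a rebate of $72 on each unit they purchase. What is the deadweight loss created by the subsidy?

Deadweight loss = $8640

Pre-subsidy: 1796.5 - 7.5P = -350 + 6P gives P* = 159, x* = 604.
With the rebate, buyers effectively pay Pb = Ps − 72, where Ps is the price sellers receive.
Demand in terms of Ps becomes xd = 1796.5 − 7.5(Ps − 72) = 2336.5 - 7.5Ps. Setting this equal to supply: 2336.5 - 7.5Ps = -350 + 6Ps, so Ps = 199.
Buyers pay Pb = 199 − 72 = 127; x' = -350 + 6·199 = 844.
The subsidy expands output by 844 − 604 = 240 past the efficient level; on those units the gap between marginal cost and willingness to pay runs from 0 up to 72.
DWL = ½ × 72 × 240 = 8640.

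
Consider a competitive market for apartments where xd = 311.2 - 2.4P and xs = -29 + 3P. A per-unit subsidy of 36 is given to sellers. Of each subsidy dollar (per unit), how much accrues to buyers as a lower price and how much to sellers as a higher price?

Pre-subsidy: 311.2 - 2.4P = -29 + 3P gives P* = 63, x* = 160.
With the subsidy, sellers receive Ps = Pb + 36 for each unit, where Pb is the price buyers pay.
Supply in terms of Pb becomes xs = -29 + 3(Pb + 36) = 79 + 3Pb. Setting this equal to demand: 311.2 - 2.4Pb = 79 + 3Pb, so Pb = 43.
Sellers receive Ps = 43 + 36 = 79; x' = 311.2 − 2.4·43 = 208.
Buyers' price falls by P* − Pb = 63 − 43 = 20; sellers' price rises by Ps − P* = 79 − 63 = 16.

Buyers gain 20 per unit; sellers gain 16 per unit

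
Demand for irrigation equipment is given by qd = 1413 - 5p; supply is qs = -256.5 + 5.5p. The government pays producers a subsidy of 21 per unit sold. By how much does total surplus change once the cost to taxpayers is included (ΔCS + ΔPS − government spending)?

Net change in total surplus = -577.5

Pre-subsidy: 1413 - 5p = -256.5 + 5.5p gives p* = 159, q* = 618.
With the subsidy, sellers receive ps = pb + 21 for each unit, where pb is the price buyers pay.
Supply in terms of pb becomes qs = -256.5 + 5.5(pb + 21) = -141 + 5.5pb. Setting this equal to demand: 1413 - 5pb = -141 + 5.5pb, so pb = 148.
Sellers receive ps = 148 + 21 = 169; q' = 1413 − 5·148 = 673.
ΔCS = ½(618 + 673)(159 − 148) = 7100.5; ΔPS = ½(618 + 673)(169 − 159) = 6455.
Government spending = 21 × 673 = 14133.
Net change = 7100.5 + 6455 − 14133 = -577.5. The loss equals the DWL triangle ½·21·55.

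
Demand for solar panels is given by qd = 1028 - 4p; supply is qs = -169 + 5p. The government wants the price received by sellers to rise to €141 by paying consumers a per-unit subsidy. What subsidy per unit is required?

At a seller price of 141, quantity supplied is -169 + 5·141 = 536.
Buyers absorb 536 only when they pay pb with 1028 − 4·pb = 536, i.e. pb = 123.
s = ps − pb = 141 − 123 = 18.

Required subsidy s = €18 per unit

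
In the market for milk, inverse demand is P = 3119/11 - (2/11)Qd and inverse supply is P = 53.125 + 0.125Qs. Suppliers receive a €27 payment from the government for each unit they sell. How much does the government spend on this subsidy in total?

Pre-subsidy: 3119/11 - (2/11)Q = 53.125 + 0.125Q gives Q* = 751 and P* = 147.
With the subsidy, sellers receive Ps = Pb + 27 for each unit, where Pb is the price buyers pay.
On the curves, Pb = 3119/11 - (2/11)Q and Ps = 53.125 + 0.125Q; the wedge Ps − Pb = 27 gives 53.125 + 0.125Q − (3119/11 - (2/11)Q) = 27, so Q' = 839.
Then Pb = 3119/11 − (2/11)·839 = 131 and Ps = 53.125 + 0.125·839 = 158.
Government outlay = subsidy × quantity = 27 × 839 = 22653.

Government cost = €22653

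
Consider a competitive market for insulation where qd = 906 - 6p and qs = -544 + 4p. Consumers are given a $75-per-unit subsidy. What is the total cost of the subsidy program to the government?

Pre-subsidy: 906 - 6p = -544 + 4p gives p* = 145, q* = 36.
With the rebate, buyers effectively pay pb = ps − 75, where ps is the price sellers receive.
Demand in terms of ps becomes qd = 906 − 6(ps − 75) = 1356 - 6ps. Setting this equal to supply: 1356 - 6ps = -544 + 4ps, so ps = 190.
Buyers pay pb = 190 − 75 = 115; q' = -544 + 4·190 = 216.
Government outlay = subsidy × quantity = 75 × 216 = 16200.

Government cost = $16200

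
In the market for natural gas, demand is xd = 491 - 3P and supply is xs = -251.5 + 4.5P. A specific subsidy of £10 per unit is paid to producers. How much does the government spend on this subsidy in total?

Pre-subsidy: 491 - 3P = -251.5 + 4.5P gives P* = 99, x* = 194.
With the subsidy, sellers receive Ps = Pb + 10 for each unit, where Pb is the price buyers pay.
Supply in terms of Pb becomes xs = -251.5 + 4.5(Pb + 10) = -206.5 + 4.5Pb. Setting this equal to demand: 491 - 3Pb = -206.5 + 4.5Pb, so Pb = 93.
Sellers receive Ps = 93 + 10 = 103; x' = 491 − 3·93 = 212.
Government outlay = subsidy × quantity = 10 × 212 = 2120.

Government cost = £2120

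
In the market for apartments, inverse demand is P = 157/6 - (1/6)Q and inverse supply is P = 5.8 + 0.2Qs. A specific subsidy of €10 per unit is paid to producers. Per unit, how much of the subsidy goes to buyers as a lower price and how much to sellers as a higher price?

Buyers gain 50/11 per unit; sellers gain 60/11 per unit

Pre-subsidy: 157/6 - (1/6)Q = 5.8 + 0.2Q gives Q* = 611/11 and P* = 186/11.
With the subsidy, sellers receive Ps = Pb + 10 for each unit, where Pb is the price buyers pay.
On the curves, Pb = 157/6 - (1/6)Q and Ps = 5.8 + 0.2Q; the wedge Ps − Pb = 10 gives 5.8 + 0.2Q − (157/6 - (1/6)Q) = 10, so Q' = 911/11.
Then Pb = 157/6 − (1/6)·(911/11) = 136/11 and Ps = 5.8 + 0.2·(911/11) = 246/11.
Buyers' price falls by P* − Pb = 186/11 − 136/11 = 50/11; sellers' price rises by Ps − P* = 246/11 − 186/11 = 60/11.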